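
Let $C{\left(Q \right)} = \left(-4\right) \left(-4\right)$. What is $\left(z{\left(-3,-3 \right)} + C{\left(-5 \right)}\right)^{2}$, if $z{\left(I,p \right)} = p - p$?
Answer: $256$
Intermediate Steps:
$z{\left(I,p \right)} = 0$
$C{\left(Q \right)} = 16$
$\left(z{\left(-3,-3 \right)} + C{\left(-5 \right)}\right)^{2} = \left(0 + 16\right)^{2} = 16^{2} = 256$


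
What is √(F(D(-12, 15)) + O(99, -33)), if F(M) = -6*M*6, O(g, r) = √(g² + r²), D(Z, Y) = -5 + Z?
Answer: √(612 + 33*√10) ≈ 26.765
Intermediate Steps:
F(M) = -36*M
√(F(D(-12, 15)) + O(99, -33)) = √(-36*(-5 - 12) + √(99² + (-33)²)) = √(-36*(-17) + √(9801 + 1089)) = √(612 + √10890) = √(612 + 33*√10)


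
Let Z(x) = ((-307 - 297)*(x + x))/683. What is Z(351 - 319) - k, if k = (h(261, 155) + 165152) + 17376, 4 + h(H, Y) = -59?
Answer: -124662251/683 ≈ -1.8252e+5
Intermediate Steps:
h(H, Y) = -63 (h(H, Y) = -4 - 59 = -63)
Z(x) = -1208*x/683 (Z(x) = -1208*x*(1/683) = -1208*x/683)
k = 182465 (k = (-63 + 165152) + 17376 = 165089 + 17376 = 182465)
Z(351 - 319) - k = -1208*(351 - 319)/683 - 1*182465 = -1208/683*32 - 182465 = -38656/683 - 182465 = -124662251/683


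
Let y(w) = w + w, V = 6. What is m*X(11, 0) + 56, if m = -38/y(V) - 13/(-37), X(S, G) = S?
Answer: 5557/222 ≈ 25.032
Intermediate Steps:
y(w) = 2*w
m = -625/222 (m = -38/(2*6) - 13/(-37) = -38/12 - 13*(-1/37) = -38*1/12 + 13/37 = -19/6 + 13/37 = -625/222 ≈ -2.8153)
m*X(11, 0) + 56 = -625/222*11 + 56 = -6875/222 + 56 = 5557/222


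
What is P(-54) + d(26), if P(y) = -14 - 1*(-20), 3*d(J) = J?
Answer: 44/3 ≈ 14.667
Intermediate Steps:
d(J) = J/3
P(y) = 6 (P(y) = -14 + 20 = 6)
P(-54) + d(26) = 6 + (1/3)*26 = 6 + 26/3 = 44/3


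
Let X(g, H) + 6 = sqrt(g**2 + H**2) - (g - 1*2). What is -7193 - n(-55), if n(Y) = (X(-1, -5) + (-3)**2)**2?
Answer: -7255 - 12*sqrt(26) ≈ -7316.2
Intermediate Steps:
X(g, H) = -4 + sqrt(H**2 + g**2) - g (X(g, H) = -6 + (sqrt(g**2 + H**2) - (g - 1*2)) = -6 + (sqrt(H**2 + g**2) - (g - 2)) = -6 + (sqrt(H**2 + g**2) - (-2 + g)) = -6 + (sqrt(H**2 + g**2) + (2 - g)) = -6 + (2 + sqrt(H**2 + g**2) - g) = -4 + sqrt(H**2 + g**2) - g)
n(Y) = (6 + sqrt(26))**2 (n(Y) = ((-4 + sqrt((-5)**2 + (-1)**2) - 1*(-1)) + (-3)**2)**2 = ((-4 + sqrt(25 + 1) + 1) + 9)**2 = ((-4 + sqrt(26) + 1) + 9)**2 = ((-3 + sqrt(26)) + 9)**2 = (6 + sqrt(26))**2)
-7193 - n(-55) = -7193 - (6 + sqrt(26))**2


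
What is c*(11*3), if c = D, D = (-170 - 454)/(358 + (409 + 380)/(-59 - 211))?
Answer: -1853280/31957 ≈ -57.993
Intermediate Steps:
D = -56160/31957 (D = -624/(358 + 789/(-270)) = -624/(358 + 789*(-1/270)) = -624/(358 - 263/90) = -624/31957/90 = -624*90/31957 = -56160/31957 ≈ -1.7574)
c = -56160/31957 ≈ -1.7574
c*(11*3) = -617760*3/31957 = -56160/31957*33 = -1853280/31957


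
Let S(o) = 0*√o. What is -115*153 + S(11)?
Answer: -17595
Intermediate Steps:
S(o) = 0
-115*153 + S(11) = -115*153 + 0 = -17595 + 0 = -17595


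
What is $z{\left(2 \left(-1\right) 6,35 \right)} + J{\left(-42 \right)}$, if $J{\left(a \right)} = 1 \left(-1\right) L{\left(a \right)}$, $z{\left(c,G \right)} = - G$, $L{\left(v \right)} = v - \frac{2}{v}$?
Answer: $\frac{146}{21} \approx 6.9524$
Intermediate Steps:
$L{\left(v \right)} = v - \frac{2}{v}$
$J{\left(a \right)} = - a + \frac{2}{a}$ ($J{\left(a \right)} = 1 \left(-1\right) \left(a - \frac{2}{a}\right) = - (a - \frac{2}{a}) = - a + \frac{2}{a}$)
$z{\left(2 \left(-1\right) 6,35 \right)} + J{\left(-42 \right)} = \left(-1\right) 35 + \left(\left(-1\right) \left(-42\right) + \frac{2}{-42}\right) = -35 + \left(42 + 2 \left(- \frac{1}{42}\right)\right) = -35 + \left(42 - \frac{1}{21}\right) = -35 + \frac{881}{21} = \frac{146}{21}$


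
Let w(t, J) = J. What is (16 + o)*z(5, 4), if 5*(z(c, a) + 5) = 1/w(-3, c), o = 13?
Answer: -3596/25 ≈ -143.84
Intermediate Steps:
z(c, a) = -5 + 1/(5*c)
(16 + o)*z(5, 4) = (16 + 13)*(-5 + (1/5)/5) = 29*(-5 + (1/5)*(1/5)) = 29*(-5 + 1/25) = 29*(-124/25) = -3596/25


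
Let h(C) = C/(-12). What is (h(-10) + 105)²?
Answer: 403225/36 ≈ 11201.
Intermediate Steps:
h(C) = -C/12 (h(C) = C*(-1/12) = -C/12)
(h(-10) + 105)² = (-1/12*(-10) + 105)² = (⅚ + 105)² = (635/6)² = 403225/36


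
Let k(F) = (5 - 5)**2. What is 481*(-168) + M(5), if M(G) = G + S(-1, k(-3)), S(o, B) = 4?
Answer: -80799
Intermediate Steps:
k(F) = 0 (k(F) = 0**2 = 0)
M(G) = 4 + G (M(G) = G + 4 = 4 + G)
481*(-168) + M(5) = 481*(-168) + (4 + 5) = -80808 + 9 = -80799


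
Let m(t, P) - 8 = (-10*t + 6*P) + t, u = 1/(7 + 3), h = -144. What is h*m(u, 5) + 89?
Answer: -26267/5 ≈ -5253.4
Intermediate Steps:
u = ⅒ (u = 1/10 = ⅒ ≈ 0.10000)
m(t, P) = 8 - 9*t + 6*P (m(t, P) = 8 + ((-10*t + 6*P) + t) = 8 + (-9*t + 6*P) = 8 - 9*t + 6*P)
h*m(u, 5) + 89 = -144*(8 - 9*⅒ + 6*5) + 89 = -144*(8 - 9/10 + 30) + 89 = -144*371/10 + 89 = -26712/5 + 89 = -26267/5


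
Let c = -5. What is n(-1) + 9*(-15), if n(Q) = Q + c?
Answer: -141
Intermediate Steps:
n(Q) = -5 + Q (n(Q) = Q - 5 = -5 + Q)
n(-1) + 9*(-15) = (-5 - 1) + 9*(-15) = -6 - 135 = -141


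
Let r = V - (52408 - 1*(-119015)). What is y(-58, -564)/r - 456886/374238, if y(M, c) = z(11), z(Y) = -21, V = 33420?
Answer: -10507296610/8607661119 ≈ -1.2207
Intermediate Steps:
y(M, c) = -21
r = -138003 (r = 33420 - (52408 - 1*(-119015)) = 33420 - (52408 + 119015) = 33420 - 1*171423 = 33420 - 171423 = -138003)
y(-58, -564)/r - 456886/374238 = -21/(-138003) - 456886/374238 = -21*(-1/138003) - 456886*1/374238 = 7/46001 - 228443/187119 = -10507296610/8607661119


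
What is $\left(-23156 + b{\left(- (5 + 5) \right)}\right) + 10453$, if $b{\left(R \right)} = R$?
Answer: $-12713$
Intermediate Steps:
$\left(-23156 + b{\left(- (5 + 5) \right)}\right) + 10453 = \left(-23156 - \left(5 + 5\right)\right) + 10453 = \left(-23156 - 10\right) + 10453 = -23166 + 10453 = -12713$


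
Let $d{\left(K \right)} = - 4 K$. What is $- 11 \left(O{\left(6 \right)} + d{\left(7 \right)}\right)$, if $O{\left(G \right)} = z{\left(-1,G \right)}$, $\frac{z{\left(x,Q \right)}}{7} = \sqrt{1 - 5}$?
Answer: $308 - 154 i \approx 308.0 - 154.0 i$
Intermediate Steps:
$z{\left(x,Q \right)} = 14 i$ ($z{\left(x,Q \right)} = 7 \sqrt{1 - 5} = 7 \sqrt{-4} = 7 \cdot 2 i = 14 i$)
$O{\left(G \right)} = 14 i$
$- 11 \left(O{\left(6 \right)} + d{\left(7 \right)}\right) = - 11 \left(14 i - 28\right) = - 11 \left(-28 + 14 i\right) = 308 - 154 i$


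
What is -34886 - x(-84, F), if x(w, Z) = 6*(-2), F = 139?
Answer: -34874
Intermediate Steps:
x(w, Z) = -12
-34886 - x(-84, F) = -34886 - 1*(-12) = -34886 + 12 = -34874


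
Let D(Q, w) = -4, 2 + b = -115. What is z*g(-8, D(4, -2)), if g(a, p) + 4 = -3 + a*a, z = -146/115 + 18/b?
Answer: -121296/1495 ≈ -81.134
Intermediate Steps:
b = -117 (b = -2 - 115 = -117)
z = -2128/1495 (z = -146/115 + 18/(-117) = -146*1/115 + 18*(-1/117) = -146/115 - 2/13 = -2128/1495 ≈ -1.4234)
g(a, p) = -7 + a² (g(a, p) = -4 + (-3 + a*a) = -4 + (-3 + a²) = -7 + a²)
z*g(-8, D(4, -2)) = -2128*(-7 + (-8)²)/1495 = -2128*(-7 + 64)/1495 = -2128/1495*57 = -121296/1495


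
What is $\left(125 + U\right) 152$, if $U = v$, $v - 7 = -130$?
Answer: $304$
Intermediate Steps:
$v = -123$ ($v = 7 - 130 = -123$)
$U = -123$
$\left(125 + U\right) 152 = \left(125 - 123\right) 152 = 2 \cdot 152 = 304$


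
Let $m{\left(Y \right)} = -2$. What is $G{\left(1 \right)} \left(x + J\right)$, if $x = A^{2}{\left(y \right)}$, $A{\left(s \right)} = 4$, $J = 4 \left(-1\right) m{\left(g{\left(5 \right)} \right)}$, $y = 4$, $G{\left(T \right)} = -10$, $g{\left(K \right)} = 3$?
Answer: $-240$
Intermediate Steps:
$J = 8$ ($J = 4 \left(-1\right) \left(-2\right) = \left(-4\right) \left(-2\right) = 8$)
$x = 16$ ($x = 4^{2} = 16$)
$G{\left(1 \right)} \left(x + J\right) = - 10 \left(16 + 8\right) = \left(-10\right) 24 = -240$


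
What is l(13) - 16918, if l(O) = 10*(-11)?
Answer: -17028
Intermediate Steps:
l(O) = -110
l(13) - 16918 = -110 - 16918 = -17028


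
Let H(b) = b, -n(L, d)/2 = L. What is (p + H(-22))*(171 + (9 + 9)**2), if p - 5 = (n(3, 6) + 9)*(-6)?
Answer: -17325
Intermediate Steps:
n(L, d) = -2*L
p = -13 (p = 5 + (-2*3 + 9)*(-6) = 5 + (-6 + 9)*(-6) = 5 + 3*(-6) = 5 - 18 = -13)
(p + H(-22))*(171 + (9 + 9)**2) = (-13 - 22)*(171 + (9 + 9)**2) = -35*(171 + 18**2) = -35*(171 + 324) = -35*495 = -17325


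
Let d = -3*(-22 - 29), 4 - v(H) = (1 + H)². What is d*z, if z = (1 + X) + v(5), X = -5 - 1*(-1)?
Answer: -5355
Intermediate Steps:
v(H) = 4 - (1 + H)²
X = -4 (X = -5 + 1 = -4)
z = -35 (z = (1 - 4) + (4 - (1 + 5)²) = -3 + (4 - 1*6²) = -3 + (4 - 1*36) = -3 + (4 - 36) = -3 - 32 = -35)
d = 153 (d = -3*(-51) = 153)
d*z = 153*(-35) = -5355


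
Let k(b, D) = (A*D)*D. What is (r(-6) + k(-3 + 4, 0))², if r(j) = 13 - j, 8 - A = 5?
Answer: 361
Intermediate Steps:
A = 3 (A = 8 - 1*5 = 8 - 5 = 3)
k(b, D) = 3*D² (k(b, D) = (3*D)*D = 3*D²)
(r(-6) + k(-3 + 4, 0))² = ((13 - 1*(-6)) + 3*0²)² = ((13 + 6) + 3*0)² = (19 + 0)² = 19² = 361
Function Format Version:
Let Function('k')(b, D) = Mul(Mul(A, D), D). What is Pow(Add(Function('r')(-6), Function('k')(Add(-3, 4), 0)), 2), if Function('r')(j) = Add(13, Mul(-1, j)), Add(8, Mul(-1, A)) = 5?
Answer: 361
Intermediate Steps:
A = 3 (A = Add(8, Mul(-1, 5)) = Add(8, -5) = 3)
Function('k')(b, D) = Mul(3, Pow(D, 2)) (Function('k')(b, D) = Mul(Mul(3, D), D) = Mul(3, Pow(D, 2)))
Pow(Add(Function('r')(-6), Function('k')(Add(-3, 4), 0)), 2) = Pow(Add(Add(13, Mul(-1, -6)), Mul(3, Pow(0, 2))), 2) = Pow(Add(Add(13, 6), Mul(3, 0)), 2) = Pow(Add(19, 0), 2) = Pow(19, 2) = 361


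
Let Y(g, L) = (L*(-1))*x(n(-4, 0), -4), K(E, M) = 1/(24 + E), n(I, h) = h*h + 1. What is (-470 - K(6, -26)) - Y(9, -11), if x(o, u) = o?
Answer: -14431/30 ≈ -481.03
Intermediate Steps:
n(I, h) = 1 + h² (n(I, h) = h² + 1 = 1 + h²)
Y(g, L) = -L (Y(g, L) = (L*(-1))*(1 + 0²) = (-L)*(1 + 0) = -L*1 = -L)
(-470 - K(6, -26)) - Y(9, -11) = (-470 - 1/(24 + 6)) - (-1)*(-11) = (-470 - 1/30) - 1*11 = (-470 - 1*1/30) - 11 = (-470 - 1/30) - 11 = -14101/30 - 11 = -14431/30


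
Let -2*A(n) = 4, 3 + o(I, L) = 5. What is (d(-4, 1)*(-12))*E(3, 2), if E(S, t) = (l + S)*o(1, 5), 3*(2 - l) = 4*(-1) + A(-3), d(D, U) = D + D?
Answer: 1344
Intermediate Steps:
o(I, L) = 2 (o(I, L) = -3 + 5 = 2)
A(n) = -2 (A(n) = -½*4 = -2)
d(D, U) = 2*D
l = 4 (l = 2 - (4*(-1) - 2)/3 = 2 - (-4 - 2)/3 = 2 - ⅓*(-6) = 2 + 2 = 4)
E(S, t) = 8 + 2*S (E(S, t) = (4 + S)*2 = 8 + 2*S)
(d(-4, 1)*(-12))*E(3, 2) = ((2*(-4))*(-12))*(8 + 2*3) = (-8*(-12))*(8 + 6) = 96*14 = 1344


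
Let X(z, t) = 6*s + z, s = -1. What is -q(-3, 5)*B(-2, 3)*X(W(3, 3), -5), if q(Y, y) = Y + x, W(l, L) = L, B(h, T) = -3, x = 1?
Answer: 18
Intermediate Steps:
q(Y, y) = 1 + Y (q(Y, y) = Y + 1 = 1 + Y)
X(z, t) = -6 + z (X(z, t) = 6*(-1) + z = -6 + z)
-q(-3, 5)*B(-2, 3)*X(W(3, 3), -5) = -(1 - 3)*(-3)*(-6 + 3) = -(-2*(-3))*(-3) = -6*(-3) = -1*(-18) = 18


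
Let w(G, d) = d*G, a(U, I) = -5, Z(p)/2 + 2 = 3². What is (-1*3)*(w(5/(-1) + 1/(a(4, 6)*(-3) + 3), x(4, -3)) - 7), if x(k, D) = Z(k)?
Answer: 686/3 ≈ 228.67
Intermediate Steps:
Z(p) = 14 (Z(p) = -4 + 2*3² = -4 + 2*9 = -4 + 18 = 14)
x(k, D) = 14
w(G, d) = G*d
(-1*3)*(w(5/(-1) + 1/(a(4, 6)*(-3) + 3), x(4, -3)) - 7) = (-1*3)*((5/(-1) + 1/(-5*(-3) + 3))*14 - 7) = -3*((5*(-1) + 1/(15 + 3))*14 - 7) = -3*((-5 + 1/18)*14 - 7) = -3*(-89/18*14 - 7) = -3*(-623/9 - 7) = -3*(-686/9) = 686/3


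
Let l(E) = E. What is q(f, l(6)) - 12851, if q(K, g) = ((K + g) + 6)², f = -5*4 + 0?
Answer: -12787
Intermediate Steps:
f = -20 (f = -20 + 0 = -20)
q(K, g) = (6 + K + g)²
q(f, l(6)) - 12851 = (6 - 20 + 6)² - 12851 = (-8)² - 12851 = 64 - 12851 = -12787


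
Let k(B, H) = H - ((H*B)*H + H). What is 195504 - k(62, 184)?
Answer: 2294576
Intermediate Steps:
k(B, H) = -B*H**2 (k(B, H) = H - ((B*H)*H + H) = H - (B*H**2 + H) = H - (H + B*H**2) = H + (-H - B*H**2) = -B*H**2)
195504 - k(62, 184) = 195504 - (-1)*62*184**2 = 195504 - (-1)*62*33856 = 195504 - 1*(-2099072) = 195504 + 2099072 = 2294576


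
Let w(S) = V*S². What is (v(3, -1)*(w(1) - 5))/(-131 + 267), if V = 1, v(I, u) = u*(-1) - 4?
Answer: 3/34 ≈ 0.088235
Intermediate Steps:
v(I, u) = -4 - u (v(I, u) = -u - 4 = -4 - u)
w(S) = S² (w(S) = 1*S² = S²)
(v(3, -1)*(w(1) - 5))/(-131 + 267) = ((-4 - 1*(-1))*(1² - 5))/(-131 + 267) = ((-4 + 1)*(1 - 5))/136 = -3*(-4)*(1/136) = 12*(1/136) = 3/34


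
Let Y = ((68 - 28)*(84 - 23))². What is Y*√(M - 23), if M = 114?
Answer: 5953600*√91 ≈ 5.6794e+7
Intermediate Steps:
Y = 5953600 (Y = (40*61)² = 2440² = 5953600)
Y*√(M - 23) = 5953600*√(114 - 23) = 5953600*√91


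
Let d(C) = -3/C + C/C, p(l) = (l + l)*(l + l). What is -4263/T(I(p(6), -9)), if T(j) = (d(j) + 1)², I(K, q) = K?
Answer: -9821952/9025 ≈ -1088.3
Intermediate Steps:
p(l) = 4*l² (p(l) = (2*l)*(2*l) = 4*l²)
d(C) = 1 - 3/C (d(C) = -3/C + 1 = 1 - 3/C)
T(j) = (1 + (-3 + j)/j)² (T(j) = ((-3 + j)/j + 1)² = (1 + (-3 + j)/j)²)
-4263/T(I(p(6), -9)) = -4263*20736/(-3 + 2*(4*6²))² = -4263*20736/(-3 + 2*(4*36))² = -4263*20736/(-3 + 2*144)² = -4263*20736/(-3 + 288)² = -4263/((1/20736)*285²) = -4263/((1/20736)*81225) = -4263/9025/2304 = -4263*2304/9025 = -9821952/9025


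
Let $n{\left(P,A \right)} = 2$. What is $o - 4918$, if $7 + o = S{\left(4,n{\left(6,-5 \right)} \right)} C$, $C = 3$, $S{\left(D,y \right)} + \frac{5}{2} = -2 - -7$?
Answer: $- \frac{9835}{2} \approx -4917.5$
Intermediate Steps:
$S{\left(D,y \right)} = \frac{5}{2}$ ($S{\left(D,y \right)} = - \frac{5}{2} - -5 = - \frac{5}{2} + \left(-2 + 7\right) = - \frac{5}{2} + 5 = \frac{5}{2}$)
$o = \frac{1}{2}$ ($o = -7 + \frac{5}{2} \cdot 3 = -7 + \frac{15}{2} = \frac{1}{2} \approx 0.5$)
$o - 4918 = \frac{1}{2} - 4918 = - \frac{9835}{2}$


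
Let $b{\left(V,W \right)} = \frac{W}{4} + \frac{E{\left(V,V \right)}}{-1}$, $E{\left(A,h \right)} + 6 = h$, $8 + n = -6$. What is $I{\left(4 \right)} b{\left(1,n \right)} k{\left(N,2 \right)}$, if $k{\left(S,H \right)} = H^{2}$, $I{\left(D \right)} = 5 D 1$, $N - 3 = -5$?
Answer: $120$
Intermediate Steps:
$n = -14$ ($n = -8 - 6 = -14$)
$E{\left(A,h \right)} = -6 + h$
$b{\left(V,W \right)} = 6 - V + \frac{W}{4}$ ($b{\left(V,W \right)} = \frac{W}{4} + \frac{-6 + V}{-1} = W \frac{1}{4} + \left(-6 + V\right) \left(-1\right) = \frac{W}{4} - \left(-6 + V\right) = 6 - V + \frac{W}{4}$)
$N = -2$ ($N = 3 - 5 = -2$)
$I{\left(D \right)} = 5 D$
$I{\left(4 \right)} b{\left(1,n \right)} k{\left(N,2 \right)} = 5 \cdot 4 \left(6 - 1 + \frac{1}{4} \left(-14\right)\right) 2^{2} = 20 \left(6 - 1 - \frac{7}{2}\right) 4 = 20 \cdot \frac{3}{2} \cdot 4 = 30 \cdot 4 = 120$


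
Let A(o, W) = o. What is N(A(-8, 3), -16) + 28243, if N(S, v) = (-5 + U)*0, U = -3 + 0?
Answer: 28243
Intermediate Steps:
U = -3
N(S, v) = 0 (N(S, v) = (-5 - 3)*0 = -8*0 = 0)
N(A(-8, 3), -16) + 28243 = 0 + 28243 = 28243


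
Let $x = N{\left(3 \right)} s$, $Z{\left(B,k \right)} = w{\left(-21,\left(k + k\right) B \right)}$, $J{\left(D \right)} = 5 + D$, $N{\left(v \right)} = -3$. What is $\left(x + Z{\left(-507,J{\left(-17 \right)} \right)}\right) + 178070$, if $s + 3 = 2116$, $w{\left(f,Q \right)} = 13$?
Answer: $171744$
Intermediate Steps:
$s = 2113$ ($s = -3 + 2116 = 2113$)
$Z{\left(B,k \right)} = 13$
$x = -6339$ ($x = \left(-3\right) 2113 = -6339$)
$\left(x + Z{\left(-507,J{\left(-17 \right)} \right)}\right) + 178070 = \left(-6339 + 13\right) + 178070 = -6326 + 178070 = 171744$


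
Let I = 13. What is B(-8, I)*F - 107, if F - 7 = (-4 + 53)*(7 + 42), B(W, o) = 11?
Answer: 26381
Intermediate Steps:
F = 2408 (F = 7 + (-4 + 53)*(7 + 42) = 7 + 49*49 = 7 + 2401 = 2408)
B(-8, I)*F - 107 = 11*2408 - 107 = 26488 - 107 = 26381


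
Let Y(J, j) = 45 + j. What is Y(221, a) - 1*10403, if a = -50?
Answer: -10408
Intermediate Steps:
Y(221, a) - 1*10403 = (45 - 50) - 1*10403 = -5 - 10403 = -10408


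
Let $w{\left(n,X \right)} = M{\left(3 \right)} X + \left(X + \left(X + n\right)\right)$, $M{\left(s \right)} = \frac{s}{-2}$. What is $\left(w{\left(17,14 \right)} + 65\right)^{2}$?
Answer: $7921$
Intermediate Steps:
$M{\left(s \right)} = - \frac{s}{2}$ ($M{\left(s \right)} = s \left(- \frac{1}{2}\right) = - \frac{s}{2}$)
$w{\left(n,X \right)} = n + \frac{X}{2}$ ($w{\left(n,X \right)} = \left(- \frac{1}{2}\right) 3 X + \left(X + \left(X + n\right)\right) = - \frac{3 X}{2} + \left(n + 2 X\right) = n + \frac{X}{2}$)
$\left(w{\left(17,14 \right)} + 65\right)^{2} = \left(\left(17 + \frac{1}{2} \cdot 14\right) + 65\right)^{2} = \left(\left(17 + 7\right) + 65\right)^{2} = \left(24 + 65\right)^{2} = 89^{2} = 7921$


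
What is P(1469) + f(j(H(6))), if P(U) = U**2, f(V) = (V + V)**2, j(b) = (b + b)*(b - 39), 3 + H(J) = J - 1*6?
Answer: 2411977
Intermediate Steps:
H(J) = -9 + J (H(J) = -3 + (J - 1*6) = -3 + (J - 6) = -3 + (-6 + J) = -9 + J)
j(b) = 2*b*(-39 + b) (j(b) = (2*b)*(-39 + b) = 2*b*(-39 + b))
f(V) = 4*V**2 (f(V) = (2*V)**2 = 4*V**2)
P(1469) + f(j(H(6))) = 1469**2 + 4*(2*(-9 + 6)*(-39 + (-9 + 6)))**2 = 2157961 + 4*(2*(-3)*(-39 - 3))**2 = 2157961 + 4*(2*(-3)*(-42))**2 = 2157961 + 4*252**2 = 2157961 + 4*63504 = 2157961 + 254016 = 2411977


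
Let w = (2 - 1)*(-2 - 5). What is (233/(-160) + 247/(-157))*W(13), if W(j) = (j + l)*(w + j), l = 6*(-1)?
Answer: -1598121/12560 ≈ -127.24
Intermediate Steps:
l = -6
w = -7 (w = 1*(-7) = -7)
W(j) = (-7 + j)*(-6 + j) (W(j) = (j - 6)*(-7 + j) = (-6 + j)*(-7 + j) = (-7 + j)*(-6 + j))
(233/(-160) + 247/(-157))*W(13) = (233/(-160) + 247/(-157))*(42 + 13**2 - 13*13) = (233*(-1/160) + 247*(-1/157))*(42 + 169 - 169) = (-233/160 - 247/157)*42 = -76101/25120*42 = -1598121/12560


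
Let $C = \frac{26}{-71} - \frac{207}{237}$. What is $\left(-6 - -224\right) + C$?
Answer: $\frac{1215809}{5609} \approx 216.76$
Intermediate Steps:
$C = - \frac{6953}{5609}$ ($C = 26 \left(- \frac{1}{71}\right) - \frac{69}{79} = - \frac{26}{71} - \frac{69}{79} = - \frac{6953}{5609} \approx -1.2396$)
$\left(-6 - -224\right) + C = \left(-6 - -224\right) - \frac{6953}{5609} = \left(-6 + 224\right) - \frac{6953}{5609} = 218 - \frac{6953}{5609} = \frac{1215809}{5609}$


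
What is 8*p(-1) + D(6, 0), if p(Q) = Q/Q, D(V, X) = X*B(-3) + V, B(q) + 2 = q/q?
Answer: 14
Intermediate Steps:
B(q) = -1 (B(q) = -2 + q/q = -2 + 1 = -1)
D(V, X) = V - X (D(V, X) = X*(-1) + V = -X + V = V - X)
p(Q) = 1
8*p(-1) + D(6, 0) = 8*1 + (6 - 1*0) = 8 + (6 + 0) = 8 + 6 = 14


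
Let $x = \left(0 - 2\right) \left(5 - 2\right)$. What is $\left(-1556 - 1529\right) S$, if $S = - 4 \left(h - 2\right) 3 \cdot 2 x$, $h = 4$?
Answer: $-888480$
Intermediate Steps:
$x = -6$ ($x = \left(-2\right) 3 = -6$)
$S = 288$ ($S = - 4 \left(4 - 2\right) 3 \cdot 2 \left(-6\right) = - 4 \cdot 2 \cdot 6 \left(-6\right) = \left(-4\right) 12 \left(-6\right) = \left(-48\right) \left(-6\right) = 288$)
$\left(-1556 - 1529\right) S = \left(-1556 - 1529\right) 288 = \left(-3085\right) 288 = -888480$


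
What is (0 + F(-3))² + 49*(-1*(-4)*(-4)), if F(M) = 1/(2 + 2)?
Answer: -12543/16 ≈ -783.94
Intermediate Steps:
F(M) = ¼ (F(M) = 1/4 = ¼)
(0 + F(-3))² + 49*(-1*(-4)*(-4)) = (0 + ¼)² + 49*(-1*(-4)*(-4)) = (¼)² + 49*(4*(-4)) = 1/16 + 49*(-16) = 1/16 - 784 = -12543/16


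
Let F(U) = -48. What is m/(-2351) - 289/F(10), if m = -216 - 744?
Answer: 725519/112848 ≈ 6.4292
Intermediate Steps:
m = -960
m/(-2351) - 289/F(10) = -960/(-2351) - 289/(-48) = -960*(-1/2351) - 289*(-1/48) = 960/2351 + 289/48 = 725519/112848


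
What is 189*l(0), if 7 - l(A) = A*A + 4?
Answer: 567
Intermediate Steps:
l(A) = 3 - A² (l(A) = 7 - (A*A + 4) = 7 - (A² + 4) = 7 - (4 + A²) = 7 + (-4 - A²) = 3 - A²)
189*l(0) = 189*(3 - 1*0²) = 189*(3 - 1*0) = 189*(3 + 0) = 189*3 = 567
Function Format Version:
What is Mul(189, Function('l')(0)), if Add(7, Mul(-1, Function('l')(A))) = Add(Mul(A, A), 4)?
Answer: 567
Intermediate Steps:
Function('l')(A) = Add(3, Mul(-1, Pow(A, 2))) (Function('l')(A) = Add(7, Mul(-1, Add(Mul(A, A), 4))) = Add(7, Mul(-1, Add(Pow(A, 2), 4))) = Add(7, Mul(-1, Add(4, Pow(A, 2)))) = Add(7, Add(-4, Mul(-1, Pow(A, 2)))) = Add(3, Mul(-1, Pow(A, 2))))
Mul(189, Function('l')(0)) = Mul(189, Add(3, Mul(-1, Pow(0, 2)))) = Mul(189, Add(3, Mul(-1, 0))) = Mul(189, Add(3, 0)) = Mul(189, 3) = 567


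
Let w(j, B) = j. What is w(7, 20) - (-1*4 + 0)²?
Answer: -9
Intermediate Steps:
w(7, 20) - (-1*4 + 0)² = 7 - (-1*4 + 0)² = 7 - (-4 + 0)² = 7 - 1*(-4)² = 7 - 1*16 = 7 - 16 = -9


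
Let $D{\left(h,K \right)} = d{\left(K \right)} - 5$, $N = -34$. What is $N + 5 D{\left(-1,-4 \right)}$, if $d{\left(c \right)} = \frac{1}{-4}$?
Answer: $- \frac{241}{4} \approx -60.25$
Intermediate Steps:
$d{\left(c \right)} = - \frac{1}{4}$
$D{\left(h,K \right)} = - \frac{21}{4}$ ($D{\left(h,K \right)} = - \frac{1}{4} - 5 = - \frac{21}{4}$)
$N + 5 D{\left(-1,-4 \right)} = -34 + 5 \left(- \frac{21}{4}\right) = -34 - \frac{105}{4} = - \frac{241}{4}$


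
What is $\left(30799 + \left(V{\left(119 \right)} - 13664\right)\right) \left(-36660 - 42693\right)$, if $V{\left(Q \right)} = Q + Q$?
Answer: $-1378599669$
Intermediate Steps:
$V{\left(Q \right)} = 2 Q$
$\left(30799 + \left(V{\left(119 \right)} - 13664\right)\right) \left(-36660 - 42693\right) = \left(30799 + \left(2 \cdot 119 - 13664\right)\right) \left(-36660 - 42693\right) = \left(30799 + \left(238 - 13664\right)\right) \left(-79353\right) = \left(30799 - 13426\right) \left(-79353\right) = 17373 \left(-79353\right) = -1378599669$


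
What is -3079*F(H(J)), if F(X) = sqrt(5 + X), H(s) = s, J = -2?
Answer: -3079*sqrt(3) ≈ -5333.0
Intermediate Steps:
-3079*F(H(J)) = -3079*sqrt(5 - 2) = -3079*sqrt(3)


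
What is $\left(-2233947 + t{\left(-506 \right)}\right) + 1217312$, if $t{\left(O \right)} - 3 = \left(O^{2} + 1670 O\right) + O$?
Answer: $-1606122$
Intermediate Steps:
$t{\left(O \right)} = 3 + O^{2} + 1671 O$ ($t{\left(O \right)} = 3 + \left(\left(O^{2} + 1670 O\right) + O\right) = 3 + \left(O^{2} + 1671 O\right) = 3 + O^{2} + 1671 O$)
$\left(-2233947 + t{\left(-506 \right)}\right) + 1217312 = \left(-2233947 + \left(3 + \left(-506\right)^{2} + 1671 \left(-506\right)\right)\right) + 1217312 = \left(-2233947 + \left(3 + 256036 - 845526\right)\right) + 1217312 = \left(-2233947 - 589487\right) + 1217312 = -2823434 + 1217312 = -1606122$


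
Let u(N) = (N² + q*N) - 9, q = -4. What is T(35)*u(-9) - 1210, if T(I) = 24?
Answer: 1382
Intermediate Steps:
u(N) = -9 + N² - 4*N (u(N) = (N² - 4*N) - 9 = -9 + N² - 4*N)
T(35)*u(-9) - 1210 = 24*(-9 + (-9)² - 4*(-9)) - 1210 = 24*(-9 + 81 + 36) - 1210 = 24*108 - 1210 = 2592 - 1210 = 1382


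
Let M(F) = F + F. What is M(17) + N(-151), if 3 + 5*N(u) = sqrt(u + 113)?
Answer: 167/5 + I*sqrt(38)/5 ≈ 33.4 + 1.2329*I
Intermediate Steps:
N(u) = -3/5 + sqrt(113 + u)/5 (N(u) = -3/5 + sqrt(u + 113)/5 = -3/5 + sqrt(113 + u)/5)
M(F) = 2*F
M(17) + N(-151) = 2*17 + (-3/5 + sqrt(113 - 151)/5) = 34 + (-3/5 + sqrt(-38)/5) = 34 + (-3/5 + (I*sqrt(38))/5) = 34 + (-3/5 + I*sqrt(38)/5) = 167/5 + I*sqrt(38)/5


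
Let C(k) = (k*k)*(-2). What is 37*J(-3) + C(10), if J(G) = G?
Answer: -311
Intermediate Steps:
C(k) = -2*k² (C(k) = k²*(-2) = -2*k²)
37*J(-3) + C(10) = 37*(-3) - 2*10² = -111 - 2*100 = -111 - 200 = -311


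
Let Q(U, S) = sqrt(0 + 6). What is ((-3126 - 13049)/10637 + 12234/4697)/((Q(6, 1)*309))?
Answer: 4923553*sqrt(6)/8420866146 ≈ 0.0014322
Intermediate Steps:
Q(U, S) = sqrt(6)
((-3126 - 13049)/10637 + 12234/4697)/((Q(6, 1)*309)) = ((-3126 - 13049)/10637 + 12234/4697)/((sqrt(6)*309)) = (-16175*1/10637 + 12234*(1/4697))/((309*sqrt(6))) = (-16175/10637 + 12234/4697)*(sqrt(6)/1854) = 4923553*(sqrt(6)/1854)/4541999 = 4923553*sqrt(6)/8420866146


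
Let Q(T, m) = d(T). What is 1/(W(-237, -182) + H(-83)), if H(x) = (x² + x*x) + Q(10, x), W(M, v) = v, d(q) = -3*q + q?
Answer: 1/13576 ≈ 7.3659e-5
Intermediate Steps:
d(q) = -2*q
Q(T, m) = -2*T
H(x) = -20 + 2*x² (H(x) = (x² + x*x) - 2*10 = (x² + x²) - 20 = 2*x² - 20 = -20 + 2*x²)
1/(W(-237, -182) + H(-83)) = 1/(-182 + (-20 + 2*(-83)²)) = 1/(-182 + (-20 + 2*6889)) = 1/(-182 + (-20 + 13778)) = 1/(-182 + 13758) = 1/13576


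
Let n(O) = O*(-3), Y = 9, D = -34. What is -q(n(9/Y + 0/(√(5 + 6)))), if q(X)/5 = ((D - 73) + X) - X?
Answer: 535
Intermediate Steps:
n(O) = -3*O
q(X) = -535 (q(X) = 5*(((-34 - 73) + X) - X) = 5*((-107 + X) - X) = 5*(-107) = -535)
-q(n(9/Y + 0/(√(5 + 6)))) = -1*(-535) = 535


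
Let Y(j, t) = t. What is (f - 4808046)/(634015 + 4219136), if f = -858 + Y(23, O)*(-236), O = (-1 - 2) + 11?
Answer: -4810792/4853151 ≈ -0.99127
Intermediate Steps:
O = 8 (O = -3 + 11 = 8)
f = -2746 (f = -858 + 8*(-236) = -858 - 1888 = -2746)
(f - 4808046)/(634015 + 4219136) = (-2746 - 4808046)/(634015 + 4219136) = -4810792/4853151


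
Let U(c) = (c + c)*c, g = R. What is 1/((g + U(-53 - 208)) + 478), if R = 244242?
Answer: 1/380962 ≈ 2.6249e-6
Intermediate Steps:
g = 244242
U(c) = 2*c² (U(c) = (2*c)*c = 2*c²)
1/((g + U(-53 - 208)) + 478) = 1/((244242 + 2*(-53 - 208)²) + 478) = 1/((244242 + 2*(-261)²) + 478) = 1/((244242 + 2*68121) + 478) = 1/((244242 + 136242) + 478) = 1/(380484 + 478) = 1/380962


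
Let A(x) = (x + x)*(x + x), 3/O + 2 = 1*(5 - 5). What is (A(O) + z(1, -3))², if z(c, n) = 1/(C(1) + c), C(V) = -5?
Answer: 1225/16 ≈ 76.563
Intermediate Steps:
z(c, n) = 1/(-5 + c)
O = -3/2 (O = 3/(-2 + 1*(5 - 5)) = 3/(-2 + 1*0) = 3/(-2 + 0) = 3/(-2) = 3*(-½) = -3/2 ≈ -1.5000)
A(x) = 4*x² (A(x) = (2*x)*(2*x) = 4*x²)
(A(O) + z(1, -3))² = (4*(-3/2)² + 1/(-5 + 1))² = (4*(9/4) + 1/(-4))² = (9 - ¼)² = (35/4)² = 1225/16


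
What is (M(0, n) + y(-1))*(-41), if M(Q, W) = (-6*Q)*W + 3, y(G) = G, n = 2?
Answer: -82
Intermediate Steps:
M(Q, W) = 3 - 6*Q*W (M(Q, W) = -6*Q*W + 3 = 3 - 6*Q*W)
(M(0, n) + y(-1))*(-41) = ((3 - 6*0*2) - 1)*(-41) = ((3 + 0) - 1)*(-41) = (3 - 1)*(-41) = 2*(-41) = -82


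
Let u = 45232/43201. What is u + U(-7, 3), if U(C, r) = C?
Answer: -257175/43201 ≈ -5.9530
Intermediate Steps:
u = 45232/43201 (u = 45232*(1/43201) = 45232/43201 ≈ 1.0470)
u + U(-7, 3) = 45232/43201 - 7 = -257175/43201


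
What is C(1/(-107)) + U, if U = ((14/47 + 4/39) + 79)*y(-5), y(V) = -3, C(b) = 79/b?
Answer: -5310324/611 ≈ -8691.2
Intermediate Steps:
U = -145541/611 (U = ((14/47 + 4/39) + 79)*(-3) = (734/1833 + 79)*(-3) = (145541/1833)*(-3) = -145541/611 ≈ -238.20)
C(1/(-107)) + U = 79/(1/(-107)) - 145541/611 = 79/(-1/107) - 145541/611 = 79*(-107) - 145541/611 = -8453 - 145541/611 = -5310324/611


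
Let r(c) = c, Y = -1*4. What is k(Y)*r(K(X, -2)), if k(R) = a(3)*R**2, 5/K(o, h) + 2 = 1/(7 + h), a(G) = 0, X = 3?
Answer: 0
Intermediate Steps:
Y = -4
K(o, h) = 5/(-2 + 1/(7 + h))
k(R) = 0 (k(R) = 0*R**2 = 0)
k(Y)*r(K(X, -2)) = 0*(5*(-7 - 1*(-2))/(13 + 2*(-2))) = 0*(5*(-7 + 2)/(13 - 4)) = 0*(5*(-5)/9) = 0*(5*(1/9)*(-5)) = 0*(-25/9) = 0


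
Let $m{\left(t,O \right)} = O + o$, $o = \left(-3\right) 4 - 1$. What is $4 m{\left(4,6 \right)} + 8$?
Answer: $-20$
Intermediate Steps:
$o = -13$ ($o = -12 - 1 = -13$)
$m{\left(t,O \right)} = -13 + O$ ($m{\left(t,O \right)} = O - 13 = -13 + O$)
$4 m{\left(4,6 \right)} + 8 = 4 \left(-13 + 6\right) + 8 = 4 \left(-7\right) + 8 = -28 + 8 = -20$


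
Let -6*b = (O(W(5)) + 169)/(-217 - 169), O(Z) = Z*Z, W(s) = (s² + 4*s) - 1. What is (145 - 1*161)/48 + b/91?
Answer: -68147/210756 ≈ -0.32335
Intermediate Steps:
W(s) = -1 + s² + 4*s
O(Z) = Z²
b = 2105/2316 (b = -((-1 + 5² + 4*5)² + 169)/(6*(-217 - 169)) = -((-1 + 25 + 20)² + 169)/(6*(-386)) = -(44² + 169)*(-1)/(6*386) = -(1936 + 169)*(-1)/(6*386) = -2105*(-1)/(6*386) = -⅙*(-2105/386) = 2105/2316 ≈ 0.90889)
(145 - 1*161)/48 + b/91 = (145 - 1*161)/48 + (2105/2316)/91 = (145 - 161)*(1/48) + (2105/2316)*(1/91) = -16*1/48 + 2105/210756 = -⅓ + 2105/210756 = -68147/210756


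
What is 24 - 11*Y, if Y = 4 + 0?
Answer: -20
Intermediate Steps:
Y = 4
24 - 11*Y = 24 - 11*4 = 24 - 44 = -20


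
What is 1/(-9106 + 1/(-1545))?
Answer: -1545/14068771 ≈ -0.00010982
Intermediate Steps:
1/(-9106 + 1/(-1545)) = 1/(-9106 - 1/1545) = 1/(-14068771/1545) = -1545/14068771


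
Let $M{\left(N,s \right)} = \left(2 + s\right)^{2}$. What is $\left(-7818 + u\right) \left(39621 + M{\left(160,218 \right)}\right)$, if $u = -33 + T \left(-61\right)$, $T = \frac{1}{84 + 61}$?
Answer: $- \frac{100208035576}{145} \approx -6.9109 \cdot 10^{8}$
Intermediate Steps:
$T = \frac{1}{145} \approx 0.0068966$
$u = - \frac{4846}{145}$ ($u = -33 + \frac{1}{145} \left(-61\right) = -33 - \frac{61}{145} = - \frac{4846}{145} \approx -33.421$)
$\left(-7818 + u\right) \left(39621 + M{\left(160,218 \right)}\right) = \left(-7818 - \frac{4846}{145}\right) \left(39621 + \left(2 + 218\right)^{2}\right) = - \frac{1138456 \left(39621 + 220^{2}\right)}{145} = - \frac{1138456 \left(39621 + 48400\right)}{145} = \left(- \frac{1138456}{145}\right) 88021 = - \frac{100208035576}{145}$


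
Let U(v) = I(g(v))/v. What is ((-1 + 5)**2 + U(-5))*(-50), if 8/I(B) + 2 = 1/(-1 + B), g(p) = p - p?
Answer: -2480/3 ≈ -826.67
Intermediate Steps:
g(p) = 0
I(B) = 8/(-2 + 1/(-1 + B))
U(v) = -8/(3*v) (U(v) = (8*(1 - 1*0)/(-3 + 2*0))/v = (8*(1 + 0)/(-3 + 0))/v = (8*1/(-3))/v = (8*(-1/3)*1)/v = -8/(3*v))
((-1 + 5)**2 + U(-5))*(-50) = ((-1 + 5)**2 - 8/3/(-5))*(-50) = (4**2 - 8/3*(-1/5))*(-50) = (16 + 8/15)*(-50) = (248/15)*(-50) = -2480/3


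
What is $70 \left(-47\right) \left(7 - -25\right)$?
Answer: $-105280$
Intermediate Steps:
$70 \left(-47\right) \left(7 - -25\right) = - 3290 \left(7 + 25\right) = \left(-3290\right) 32 = -105280$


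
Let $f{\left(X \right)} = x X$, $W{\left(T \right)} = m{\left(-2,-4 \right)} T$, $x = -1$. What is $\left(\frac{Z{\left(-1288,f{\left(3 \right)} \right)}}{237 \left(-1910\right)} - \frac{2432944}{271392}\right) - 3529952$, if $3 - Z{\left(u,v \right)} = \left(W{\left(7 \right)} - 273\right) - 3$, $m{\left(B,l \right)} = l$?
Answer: $- \frac{2258642152575412}{639849045} \approx -3.53 \cdot 10^{6}$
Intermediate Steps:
$W{\left(T \right)} = - 4 T$
$f{\left(X \right)} = - X$
$Z{\left(u,v \right)} = 307$ ($Z{\left(u,v \right)} = 3 - \left(\left(\left(-4\right) 7 - 273\right) - 3\right) = 3 - \left(\left(-28 - 273\right) - 3\right) = 3 - \left(-301 - 3\right) = 3 - -304 = 3 + 304 = 307$)
$\left(\frac{Z{\left(-1288,f{\left(3 \right)} \right)}}{237 \left(-1910\right)} - \frac{2432944}{271392}\right) - 3529952 = \left(\frac{307}{237 \left(-1910\right)} - \frac{2432944}{271392}\right) - 3529952 = \left(\frac{307}{-452670} - \frac{152059}{16962}\right) - 3529952 = \left(307 \left(- \frac{1}{452670}\right) - \frac{152059}{16962}\right) - 3529952 = \left(- \frac{307}{452670} - \frac{152059}{16962}\right) - 3529952 = - \frac{5736479572}{639849045} - 3529952 = - \frac{2258642152575412}{639849045}$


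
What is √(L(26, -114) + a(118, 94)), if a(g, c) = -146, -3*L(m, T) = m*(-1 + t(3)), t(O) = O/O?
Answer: I*√146 ≈ 12.083*I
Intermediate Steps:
t(O) = 1
L(m, T) = 0 (L(m, T) = -m*(-1 + 1)/3 = -m*0/3 = -⅓*0 = 0)
√(L(26, -114) + a(118, 94)) = √(0 - 146) = √(-146) = I*√146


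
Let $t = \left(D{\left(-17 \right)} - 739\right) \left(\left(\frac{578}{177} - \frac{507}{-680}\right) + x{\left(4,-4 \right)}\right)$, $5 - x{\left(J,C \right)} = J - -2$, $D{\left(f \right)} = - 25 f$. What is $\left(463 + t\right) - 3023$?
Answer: $- \frac{210960583}{60180} \approx -3505.5$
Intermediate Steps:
$x{\left(J,C \right)} = 3 - J$ ($x{\left(J,C \right)} = 5 - \left(J - -2\right) = 5 - \left(J + 2\right) = 5 - \left(2 + J\right) = 3 - J$)
$t = - \frac{56899783}{60180}$ ($t = \left(\left(-25\right) \left(-17\right) - 739\right) \left(\left(\frac{578}{177} - \frac{507}{-680}\right) + \left(3 - 4\right)\right) = \left(425 - 739\right) \left(\left(578 \cdot \frac{1}{177} - - \frac{507}{680}\right) + \left(3 - 4\right)\right) = - 314 \left(\left(\frac{578}{177} + \frac{507}{680}\right) - 1\right) = - 314 \left(\frac{482779}{120360} - 1\right) = \left(-314\right) \frac{362419}{120360} = - \frac{56899783}{60180} \approx -945.49$)
$\left(463 + t\right) - 3023 = \left(463 - \frac{56899783}{60180}\right) - 3023 = - \frac{29036443}{60180} - 3023 = - \frac{210960583}{60180}$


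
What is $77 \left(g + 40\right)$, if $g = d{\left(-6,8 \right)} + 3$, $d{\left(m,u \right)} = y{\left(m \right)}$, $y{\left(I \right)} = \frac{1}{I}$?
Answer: $\frac{19789}{6} \approx 3298.2$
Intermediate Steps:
$d{\left(m,u \right)} = \frac{1}{m}$
$g = \frac{17}{6}$ ($g = \frac{1}{-6} + 3 = - \frac{1}{6} + 3 = \frac{17}{6} \approx 2.8333$)
$77 \left(g + 40\right) = 77 \left(\frac{17}{6} + 40\right) = 77 \cdot \frac{257}{6} = \frac{19789}{6}$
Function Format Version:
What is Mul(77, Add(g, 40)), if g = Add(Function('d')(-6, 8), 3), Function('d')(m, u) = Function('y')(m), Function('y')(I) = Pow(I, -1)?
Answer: Rational(19789, 6) ≈ 3298.2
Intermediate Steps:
Function('d')(m, u) = Pow(m, -1)
g = Rational(17, 6) (g = Add(Pow(-6, -1), 3) = Add(Rational(-1, 6), 3) = Rational(17, 6) ≈ 2.8333)
Mul(77, Add(g, 40)) = Mul(77, Add(Rational(17, 6), 40)) = Mul(77, Rational(257, 6)) = Rational(19789, 6)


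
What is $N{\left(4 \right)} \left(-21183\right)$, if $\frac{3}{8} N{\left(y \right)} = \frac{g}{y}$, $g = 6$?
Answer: $-84732$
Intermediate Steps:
$N{\left(y \right)} = \frac{16}{y}$ ($N{\left(y \right)} = \frac{8 \frac{6}{y}}{3} = \frac{16}{y}$)
$N{\left(4 \right)} \left(-21183\right) = \frac{16}{4} \left(-21183\right) = 16 \cdot \frac{1}{4} \left(-21183\right) = 4 \left(-21183\right) = -84732$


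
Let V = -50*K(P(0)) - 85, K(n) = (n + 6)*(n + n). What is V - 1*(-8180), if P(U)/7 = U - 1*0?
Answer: 8095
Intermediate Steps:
P(U) = 7*U (P(U) = 7*(U - 1*0) = 7*(U + 0) = 7*U)
K(n) = 2*n*(6 + n) (K(n) = (6 + n)*(2*n) = 2*n*(6 + n))
V = -85 (V = -100*7*0*(6 + 7*0) - 85 = -100*0*(6 + 0) - 85 = -100*0*6 - 85 = -50*0 - 85 = 0 - 85 = -85)
V - 1*(-8180) = -85 - 1*(-8180) = -85 + 8180 = 8095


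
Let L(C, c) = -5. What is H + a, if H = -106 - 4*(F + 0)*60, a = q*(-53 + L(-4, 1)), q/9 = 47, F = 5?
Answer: -25840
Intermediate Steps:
q = 423 (q = 9*47 = 423)
a = -24534 (a = 423*(-53 - 5) = 423*(-58) = -24534)
H = -1306 (H = -106 - 4*(5 + 0)*60 = -106 - 4*5*60 = -106 - 20*60 = -106 - 1200 = -1306)
H + a = -1306 - 24534 = -25840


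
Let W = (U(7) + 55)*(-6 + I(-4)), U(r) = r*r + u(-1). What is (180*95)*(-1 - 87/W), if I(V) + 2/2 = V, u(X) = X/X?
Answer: -1217520/77 ≈ -15812.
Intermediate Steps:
u(X) = 1
I(V) = -1 + V
U(r) = 1 + r² (U(r) = r*r + 1 = r² + 1 = 1 + r²)
W = -1155 (W = ((1 + 7²) + 55)*(-6 + (-1 - 4)) = ((1 + 49) + 55)*(-6 - 5) = (50 + 55)*(-11) = 105*(-11) = -1155)
(180*95)*(-1 - 87/W) = (180*95)*(-1 - 87/(-1155)) = 17100*(-1 - 87*(-1/1155)) = 17100*(-1 + 29/385) = 17100*(-356/385) = -1217520/77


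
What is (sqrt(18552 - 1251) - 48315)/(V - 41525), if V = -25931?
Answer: 48315/67456 - sqrt(17301)/67456 ≈ 0.71429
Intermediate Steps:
(sqrt(18552 - 1251) - 48315)/(V - 41525) = (sqrt(18552 - 1251) - 48315)/(-25931 - 41525) = (sqrt(17301) - 48315)/(-67456) = (-48315 + sqrt(17301))*(-1/67456) = 48315/67456 - sqrt(17301)/67456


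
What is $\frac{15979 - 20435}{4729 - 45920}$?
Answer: $\frac{4456}{41191} \approx 0.10818$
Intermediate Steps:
$\frac{15979 - 20435}{4729 - 45920} = - \frac{4456}{-41191} = \left(-4456\right) \left(- \frac{1}{41191}\right) = \frac{4456}{41191}$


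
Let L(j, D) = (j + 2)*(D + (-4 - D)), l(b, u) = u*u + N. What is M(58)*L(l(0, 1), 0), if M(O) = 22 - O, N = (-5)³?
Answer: -17568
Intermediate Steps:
N = -125
l(b, u) = -125 + u² (l(b, u) = u*u - 125 = u² - 125 = -125 + u²)
L(j, D) = -8 - 4*j (L(j, D) = (2 + j)*(-4) = -8 - 4*j)
M(58)*L(l(0, 1), 0) = (22 - 1*58)*(-8 - 4*(-125 + 1²)) = (22 - 58)*(-8 - 4*(-125 + 1)) = -36*(-8 - 4*(-124)) = -36*(-8 + 496) = -36*488 = -17568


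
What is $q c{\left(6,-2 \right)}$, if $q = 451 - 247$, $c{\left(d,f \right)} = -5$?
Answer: $-1020$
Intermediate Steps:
$q = 204$ ($q = 451 - 247 = 204$)
$q c{\left(6,-2 \right)} = 204 \left(-5\right) = -1020$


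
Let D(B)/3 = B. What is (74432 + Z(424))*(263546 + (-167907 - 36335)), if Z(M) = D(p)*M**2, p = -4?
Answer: -123523115520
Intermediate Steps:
D(B) = 3*B
Z(M) = -12*M**2 (Z(M) = (3*(-4))*M**2 = -12*M**2)
(74432 + Z(424))*(263546 + (-167907 - 36335)) = (74432 - 12*424**2)*(263546 + (-167907 - 36335)) = (74432 - 12*179776)*(263546 - 204242) = (74432 - 2157312)*59304 = -2082880*59304 = -123523115520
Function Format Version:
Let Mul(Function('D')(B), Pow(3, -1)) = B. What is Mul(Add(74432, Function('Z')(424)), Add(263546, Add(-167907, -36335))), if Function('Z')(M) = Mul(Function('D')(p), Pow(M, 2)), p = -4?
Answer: -123523115520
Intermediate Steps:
Function('D')(B) = Mul(3, B)
Function('Z')(M) = Mul(-12, Pow(M, 2)) (Function('Z')(M) = Mul(Mul(3, -4), Pow(M, 2)) = Mul(-12, Pow(M, 2)))
Mul(Add(74432, Function('Z')(424)), Add(263546, Add(-167907, -36335))) = Mul(Add(74432, Mul(-12, Pow(424, 2))), Add(263546, Add(-167907, -36335))) = Mul(Add(74432, Mul(-12, 179776)), Add(263546, -204242)) = Mul(Add(74432, -2157312), 59304) = Mul(-2082880, 59304) = -123523115520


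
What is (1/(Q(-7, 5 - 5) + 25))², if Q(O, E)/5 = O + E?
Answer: 1/100 ≈ 0.010000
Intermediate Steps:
Q(O, E) = 5*E + 5*O (Q(O, E) = 5*(O + E) = 5*(E + O) = 5*E + 5*O)
(1/(Q(-7, 5 - 5) + 25))² = (1/((5*(5 - 5) + 5*(-7)) + 25))² = (1/((5*0 - 35) + 25))² = (1/((0 - 35) + 25))² = (1/(-35 + 25))² = (1/(-10))² = (-⅒)² = 1/100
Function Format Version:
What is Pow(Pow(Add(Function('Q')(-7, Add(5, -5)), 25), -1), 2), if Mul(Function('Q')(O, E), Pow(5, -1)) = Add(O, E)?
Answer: Rational(1, 100) ≈ 0.010000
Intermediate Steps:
Function('Q')(O, E) = Add(Mul(5, E), Mul(5, O)) (Function('Q')(O, E) = Mul(5, Add(O, E)) = Mul(5, Add(E, O)) = Add(Mul(5, E), Mul(5, O)))
Pow(Pow(Add(Function('Q')(-7, Add(5, -5)), 25), -1), 2) = Pow(Pow(Add(Add(Mul(5, Add(5, -5)), Mul(5, -7)), 25), -1), 2) = Pow(Pow(Add(Add(Mul(5, 0), -35), 25), -1), 2) = Pow(Pow(Add(Add(0, -35), 25), -1), 2) = Pow(Pow(Add(-35, 25), -1), 2) = Pow(Pow(-10, -1), 2) = Pow(Rational(-1, 10), 2) = Rational(1, 100)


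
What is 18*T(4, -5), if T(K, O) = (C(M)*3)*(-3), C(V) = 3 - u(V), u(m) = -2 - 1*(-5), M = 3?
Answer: 0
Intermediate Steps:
u(m) = 3 (u(m) = -2 + 5 = 3)
C(V) = 0 (C(V) = 3 - 1*3 = 3 - 3 = 0)
T(K, O) = 0 (T(K, O) = (0*3)*(-3) = 0*(-3) = 0)
18*T(4, -5) = 18*0 = 0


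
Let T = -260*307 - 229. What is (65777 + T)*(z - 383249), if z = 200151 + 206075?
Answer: -327927744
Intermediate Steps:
z = 406226
T = -80049 (T = -79820 - 229 = -80049)
(65777 + T)*(z - 383249) = (65777 - 80049)*(406226 - 383249) = -14272*22977 = -327927744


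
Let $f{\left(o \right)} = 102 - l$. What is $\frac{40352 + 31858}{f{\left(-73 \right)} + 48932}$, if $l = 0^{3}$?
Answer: $\frac{36105}{24517} \approx 1.4727$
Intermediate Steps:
$l = 0$
$f{\left(o \right)} = 102$ ($f{\left(o \right)} = 102 - 0 = 102 + 0 = 102$)
$\frac{40352 + 31858}{f{\left(-73 \right)} + 48932} = \frac{40352 + 31858}{102 + 48932} = \frac{72210}{49034} = 72210 \cdot \frac{1}{49034} = \frac{36105}{24517}$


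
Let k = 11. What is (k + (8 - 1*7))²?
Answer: 144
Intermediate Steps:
(k + (8 - 1*7))² = (11 + (8 - 1*7))² = (11 + (8 - 7))² = (11 + 1)² = 12² = 144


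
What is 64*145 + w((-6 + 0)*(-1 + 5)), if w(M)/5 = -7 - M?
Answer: 9365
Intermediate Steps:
w(M) = -35 - 5*M (w(M) = 5*(-7 - M) = -35 - 5*M)
64*145 + w((-6 + 0)*(-1 + 5)) = 64*145 + (-35 - 5*(-6 + 0)*(-1 + 5)) = 9280 + (-35 - (-30)*4) = 9280 + (-35 - 5*(-24)) = 9280 + (-35 + 120) = 9280 + 85 = 9365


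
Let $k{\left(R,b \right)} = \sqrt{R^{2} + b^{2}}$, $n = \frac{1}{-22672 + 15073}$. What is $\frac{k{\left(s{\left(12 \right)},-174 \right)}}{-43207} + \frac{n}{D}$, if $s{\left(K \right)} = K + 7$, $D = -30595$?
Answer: $\frac{1}{232491405} - \frac{\sqrt{30637}}{43207} \approx -0.0040511$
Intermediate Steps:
$n = - \frac{1}{7599}$ ($n = \frac{1}{-7599} = - \frac{1}{7599} \approx -0.0001316$)
$s{\left(K \right)} = 7 + K$
$\frac{k{\left(s{\left(12 \right)},-174 \right)}}{-43207} + \frac{n}{D} = \frac{\sqrt{\left(7 + 12\right)^{2} + \left(-174\right)^{2}}}{-43207} - \frac{1}{7599 \left(-30595\right)} = \sqrt{19^{2} + 30276} \left(- \frac{1}{43207}\right) - - \frac{1}{232491405} = \sqrt{361 + 30276} \left(- \frac{1}{43207}\right) + \frac{1}{232491405} = \sqrt{30637} \left(- \frac{1}{43207}\right) + \frac{1}{232491405} = - \frac{\sqrt{30637}}{43207} + \frac{1}{232491405} = \frac{1}{232491405} - \frac{\sqrt{30637}}{43207}$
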